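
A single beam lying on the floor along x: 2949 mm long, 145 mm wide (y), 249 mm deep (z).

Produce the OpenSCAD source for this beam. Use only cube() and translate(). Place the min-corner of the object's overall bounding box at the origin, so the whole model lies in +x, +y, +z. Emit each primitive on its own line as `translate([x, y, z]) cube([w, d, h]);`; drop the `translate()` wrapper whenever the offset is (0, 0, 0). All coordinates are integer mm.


cube([2949, 145, 249]);


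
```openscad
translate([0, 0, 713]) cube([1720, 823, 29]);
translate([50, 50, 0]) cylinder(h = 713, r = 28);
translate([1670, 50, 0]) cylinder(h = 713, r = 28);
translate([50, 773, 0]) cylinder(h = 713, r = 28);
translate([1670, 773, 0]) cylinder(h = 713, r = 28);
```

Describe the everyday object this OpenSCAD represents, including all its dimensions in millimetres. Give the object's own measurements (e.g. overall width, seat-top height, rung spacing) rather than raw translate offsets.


A rectangular dining table. The top is 1720×823×29 mm with its upper surface at z = 742 mm. It stands on four round legs of 56 mm diameter, each leg's bounding box inset 22 mm from the nearest pair of top edges, running from the floor to the underside of the top.


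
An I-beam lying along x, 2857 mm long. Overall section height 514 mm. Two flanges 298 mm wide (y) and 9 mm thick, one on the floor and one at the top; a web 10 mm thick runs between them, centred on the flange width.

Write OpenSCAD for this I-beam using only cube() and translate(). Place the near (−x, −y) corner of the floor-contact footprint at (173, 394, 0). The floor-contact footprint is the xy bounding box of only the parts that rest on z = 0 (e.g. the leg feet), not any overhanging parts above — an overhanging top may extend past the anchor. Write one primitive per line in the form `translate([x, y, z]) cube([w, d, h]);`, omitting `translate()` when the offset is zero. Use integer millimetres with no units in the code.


translate([173, 394, 0]) cube([2857, 298, 9]);
translate([173, 538, 9]) cube([2857, 10, 496]);
translate([173, 394, 505]) cube([2857, 298, 9]);


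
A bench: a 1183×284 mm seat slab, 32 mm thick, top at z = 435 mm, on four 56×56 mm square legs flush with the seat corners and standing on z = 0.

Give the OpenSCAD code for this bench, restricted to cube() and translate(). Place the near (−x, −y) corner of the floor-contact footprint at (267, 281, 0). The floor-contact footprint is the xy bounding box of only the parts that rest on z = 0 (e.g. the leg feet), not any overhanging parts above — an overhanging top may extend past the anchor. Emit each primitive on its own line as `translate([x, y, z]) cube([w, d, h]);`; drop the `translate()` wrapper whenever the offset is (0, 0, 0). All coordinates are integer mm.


translate([267, 281, 403]) cube([1183, 284, 32]);
translate([267, 281, 0]) cube([56, 56, 403]);
translate([267, 509, 0]) cube([56, 56, 403]);
translate([1394, 281, 0]) cube([56, 56, 403]);
translate([1394, 509, 0]) cube([56, 56, 403]);


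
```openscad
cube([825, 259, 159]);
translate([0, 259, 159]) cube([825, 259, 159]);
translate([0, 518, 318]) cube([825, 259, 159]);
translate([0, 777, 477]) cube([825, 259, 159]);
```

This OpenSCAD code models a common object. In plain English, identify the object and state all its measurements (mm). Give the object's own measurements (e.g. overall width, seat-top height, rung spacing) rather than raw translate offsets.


A straight staircase of 4 solid steps. Each step is 825 mm wide (x), 259 mm deep (y, the going) and 159 mm tall (the rise). The first step rests on the floor; each subsequent step sits one going further in +y and one rise higher in +z, directly behind and above the previous step with no overlap.


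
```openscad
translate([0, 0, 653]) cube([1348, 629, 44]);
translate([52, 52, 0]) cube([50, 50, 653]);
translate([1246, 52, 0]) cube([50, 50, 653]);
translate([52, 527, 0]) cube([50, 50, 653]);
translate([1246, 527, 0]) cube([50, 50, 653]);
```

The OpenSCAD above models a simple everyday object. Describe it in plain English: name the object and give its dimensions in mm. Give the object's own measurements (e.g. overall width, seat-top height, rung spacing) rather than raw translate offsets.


A rectangular dining table. The top is 1348×629×44 mm with its upper surface at z = 697 mm. It stands on four 50×50 mm square legs, each inset 52 mm from the nearest pair of top edges, running from the floor to the underside of the top.


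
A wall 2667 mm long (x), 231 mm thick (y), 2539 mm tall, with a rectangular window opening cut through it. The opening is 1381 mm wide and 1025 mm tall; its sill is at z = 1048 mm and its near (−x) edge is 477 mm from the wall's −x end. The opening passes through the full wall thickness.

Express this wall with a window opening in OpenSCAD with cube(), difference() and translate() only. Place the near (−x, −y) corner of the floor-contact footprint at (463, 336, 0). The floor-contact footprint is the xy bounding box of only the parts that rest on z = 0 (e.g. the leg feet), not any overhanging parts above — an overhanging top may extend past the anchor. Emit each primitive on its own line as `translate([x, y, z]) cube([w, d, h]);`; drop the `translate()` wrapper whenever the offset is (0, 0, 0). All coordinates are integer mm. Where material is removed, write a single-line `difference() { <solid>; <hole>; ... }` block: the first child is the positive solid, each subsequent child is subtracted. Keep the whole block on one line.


difference() { translate([463, 336, 0]) cube([2667, 231, 2539]); translate([940, 336, 1048]) cube([1381, 231, 1025]); }


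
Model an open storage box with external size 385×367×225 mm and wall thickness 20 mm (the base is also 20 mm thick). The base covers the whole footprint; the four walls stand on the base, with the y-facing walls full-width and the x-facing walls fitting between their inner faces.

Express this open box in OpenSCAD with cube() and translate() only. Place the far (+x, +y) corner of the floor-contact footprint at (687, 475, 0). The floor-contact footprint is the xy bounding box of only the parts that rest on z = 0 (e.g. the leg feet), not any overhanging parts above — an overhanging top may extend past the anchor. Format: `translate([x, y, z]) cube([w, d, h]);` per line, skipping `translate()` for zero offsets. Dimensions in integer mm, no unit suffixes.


translate([302, 108, 0]) cube([385, 367, 20]);
translate([302, 108, 20]) cube([385, 20, 205]);
translate([302, 455, 20]) cube([385, 20, 205]);
translate([302, 128, 20]) cube([20, 327, 205]);
translate([667, 128, 20]) cube([20, 327, 205]);


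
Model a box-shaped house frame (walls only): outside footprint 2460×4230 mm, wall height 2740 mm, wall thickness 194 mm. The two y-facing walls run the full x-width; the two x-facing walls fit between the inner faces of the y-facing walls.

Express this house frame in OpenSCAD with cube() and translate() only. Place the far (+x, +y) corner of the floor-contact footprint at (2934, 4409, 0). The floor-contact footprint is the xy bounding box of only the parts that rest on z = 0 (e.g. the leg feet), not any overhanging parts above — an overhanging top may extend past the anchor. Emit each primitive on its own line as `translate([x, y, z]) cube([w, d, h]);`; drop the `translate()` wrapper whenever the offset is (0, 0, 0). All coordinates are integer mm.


translate([474, 179, 0]) cube([2460, 194, 2740]);
translate([474, 4215, 0]) cube([2460, 194, 2740]);
translate([474, 373, 0]) cube([194, 3842, 2740]);
translate([2740, 373, 0]) cube([194, 3842, 2740]);


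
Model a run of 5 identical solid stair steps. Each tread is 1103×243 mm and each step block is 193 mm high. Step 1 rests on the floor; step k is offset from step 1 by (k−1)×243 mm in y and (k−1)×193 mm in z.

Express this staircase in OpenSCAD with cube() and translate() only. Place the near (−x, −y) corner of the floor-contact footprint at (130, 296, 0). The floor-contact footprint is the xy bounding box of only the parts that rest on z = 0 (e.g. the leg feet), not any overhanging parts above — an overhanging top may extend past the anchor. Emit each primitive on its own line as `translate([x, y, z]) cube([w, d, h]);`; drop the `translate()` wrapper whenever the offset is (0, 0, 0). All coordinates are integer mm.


translate([130, 296, 0]) cube([1103, 243, 193]);
translate([130, 539, 193]) cube([1103, 243, 193]);
translate([130, 782, 386]) cube([1103, 243, 193]);
translate([130, 1025, 579]) cube([1103, 243, 193]);
translate([130, 1268, 772]) cube([1103, 243, 193]);


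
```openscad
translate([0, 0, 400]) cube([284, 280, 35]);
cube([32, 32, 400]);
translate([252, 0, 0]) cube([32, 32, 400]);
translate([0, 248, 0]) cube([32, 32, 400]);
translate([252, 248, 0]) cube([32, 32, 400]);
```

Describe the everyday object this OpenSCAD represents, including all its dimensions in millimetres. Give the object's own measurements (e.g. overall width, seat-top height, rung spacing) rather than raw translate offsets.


A four-legged stool. The seat is a 284×280×35 mm slab whose top surface is at z = 435 mm; four square legs, each 32×32 mm in cross-section, run from the floor (z = 0) to the underside of the seat, each flush with a corner of the seat.


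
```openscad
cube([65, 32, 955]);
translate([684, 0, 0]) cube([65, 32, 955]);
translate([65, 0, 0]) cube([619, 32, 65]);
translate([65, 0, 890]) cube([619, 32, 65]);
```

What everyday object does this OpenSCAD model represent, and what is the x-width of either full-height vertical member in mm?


A picture frame. The border width is 65 mm.

Four thin pieces enclosing a rectangular opening — a picture frame. The two full-height stiles are 955 mm tall; the top rail sits at z = 890 and is 65 mm tall, so the border above the opening is 955 − 890 = 65 mm, matching the stile x-width.


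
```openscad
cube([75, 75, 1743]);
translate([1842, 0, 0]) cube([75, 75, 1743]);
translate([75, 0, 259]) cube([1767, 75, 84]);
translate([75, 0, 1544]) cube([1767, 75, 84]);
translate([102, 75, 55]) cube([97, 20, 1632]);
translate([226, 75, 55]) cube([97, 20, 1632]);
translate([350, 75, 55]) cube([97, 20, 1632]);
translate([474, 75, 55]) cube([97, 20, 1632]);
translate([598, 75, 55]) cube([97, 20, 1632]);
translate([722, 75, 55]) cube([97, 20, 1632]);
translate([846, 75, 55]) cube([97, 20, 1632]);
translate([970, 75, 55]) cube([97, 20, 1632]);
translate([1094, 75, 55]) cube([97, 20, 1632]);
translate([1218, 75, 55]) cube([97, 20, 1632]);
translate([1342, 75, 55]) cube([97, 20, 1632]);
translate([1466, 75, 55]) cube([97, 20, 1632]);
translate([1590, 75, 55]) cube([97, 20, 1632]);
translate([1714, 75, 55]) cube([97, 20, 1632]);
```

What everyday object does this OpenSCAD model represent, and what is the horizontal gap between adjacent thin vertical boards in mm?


A fence section. The picket gap is 27 mm.

Two posts, two rails, 14 pickets — a fence section. Span 1767 mm holds 14 pickets of 97 mm with 15 equal gaps: ⌊(1767 − 14·97) / 15⌋ = 27 mm.


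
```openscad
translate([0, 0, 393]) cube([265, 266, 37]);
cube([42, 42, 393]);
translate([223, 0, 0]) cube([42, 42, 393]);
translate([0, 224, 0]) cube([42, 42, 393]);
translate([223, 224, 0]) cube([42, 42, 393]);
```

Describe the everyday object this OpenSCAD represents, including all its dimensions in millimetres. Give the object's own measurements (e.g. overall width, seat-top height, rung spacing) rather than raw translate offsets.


A four-legged stool. The seat is a 265×266×37 mm slab whose top surface is at z = 430 mm; four square legs, each 42×42 mm in cross-section, run from the floor (z = 0) to the underside of the seat, each flush with a corner of the seat.


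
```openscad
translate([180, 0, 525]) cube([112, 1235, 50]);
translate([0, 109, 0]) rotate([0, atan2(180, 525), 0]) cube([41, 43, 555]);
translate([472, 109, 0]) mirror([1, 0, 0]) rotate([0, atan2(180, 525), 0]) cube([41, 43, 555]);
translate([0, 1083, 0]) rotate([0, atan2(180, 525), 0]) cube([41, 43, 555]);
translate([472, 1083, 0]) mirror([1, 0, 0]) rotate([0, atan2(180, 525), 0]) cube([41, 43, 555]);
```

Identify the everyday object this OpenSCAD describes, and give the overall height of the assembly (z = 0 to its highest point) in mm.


A sawhorse. The overall height is 575 mm.

A beam across two mirrored pairs of raked legs — a sawhorse. The beam's underside is at z = 525 (matching the legs' vertical rise in atan2(180, 525)) and the beam is 50 mm tall, so its top is at 525 + 50 = 575 mm. The raked legs top out at the beam's underside, so that is the highest point.


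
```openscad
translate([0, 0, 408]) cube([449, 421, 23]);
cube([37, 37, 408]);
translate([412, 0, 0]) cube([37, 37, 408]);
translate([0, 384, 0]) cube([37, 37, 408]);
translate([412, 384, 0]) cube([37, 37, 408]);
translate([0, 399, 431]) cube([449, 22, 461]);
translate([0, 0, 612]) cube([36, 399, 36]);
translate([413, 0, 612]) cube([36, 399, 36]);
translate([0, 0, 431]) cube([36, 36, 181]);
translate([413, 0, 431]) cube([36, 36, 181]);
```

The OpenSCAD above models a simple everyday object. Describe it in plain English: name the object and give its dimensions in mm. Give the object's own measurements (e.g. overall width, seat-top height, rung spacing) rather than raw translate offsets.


A chair. The seat is a 449×421×23 mm slab with its top at z = 431 mm, on four 37×37 mm corner legs (flush with the seat edges, standing on z = 0). A flat backrest 22 mm thick, 461 mm tall, spans the full seat width and rises from the seat top along its +y edge, rear face flush with the rear of the seat. Two armrests of 36×36 mm section run along each side from the seat's front edge to the front of the backrest, top faces 217 mm above the seat top and outer faces flush with the seat's x-edges; a 36×36 mm post under the front of each armrest stands on the seat at the front corner.


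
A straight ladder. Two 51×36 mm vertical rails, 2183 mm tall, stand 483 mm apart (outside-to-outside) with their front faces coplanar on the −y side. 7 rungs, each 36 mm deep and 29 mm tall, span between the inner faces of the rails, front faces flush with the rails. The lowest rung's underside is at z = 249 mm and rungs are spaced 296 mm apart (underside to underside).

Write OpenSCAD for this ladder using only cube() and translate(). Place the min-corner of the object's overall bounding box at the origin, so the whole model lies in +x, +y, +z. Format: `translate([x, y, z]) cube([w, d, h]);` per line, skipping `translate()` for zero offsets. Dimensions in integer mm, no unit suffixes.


cube([51, 36, 2183]);
translate([432, 0, 0]) cube([51, 36, 2183]);
translate([51, 0, 249]) cube([381, 36, 29]);
translate([51, 0, 545]) cube([381, 36, 29]);
translate([51, 0, 841]) cube([381, 36, 29]);
translate([51, 0, 1137]) cube([381, 36, 29]);
translate([51, 0, 1433]) cube([381, 36, 29]);
translate([51, 0, 1729]) cube([381, 36, 29]);
translate([51, 0, 2025]) cube([381, 36, 29]);


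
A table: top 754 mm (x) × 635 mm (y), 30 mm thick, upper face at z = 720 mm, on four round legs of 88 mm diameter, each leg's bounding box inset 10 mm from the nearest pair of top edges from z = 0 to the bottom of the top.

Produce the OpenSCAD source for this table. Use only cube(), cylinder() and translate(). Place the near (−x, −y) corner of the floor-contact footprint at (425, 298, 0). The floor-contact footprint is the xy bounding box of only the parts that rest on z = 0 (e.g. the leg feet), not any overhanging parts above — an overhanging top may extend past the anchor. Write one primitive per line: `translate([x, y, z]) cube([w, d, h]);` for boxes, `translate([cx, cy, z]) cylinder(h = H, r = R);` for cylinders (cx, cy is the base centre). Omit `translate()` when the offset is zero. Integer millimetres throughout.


// leg_h = 720 - 30 = 690
translate([415, 288, 690]) cube([754, 635, 30]);
translate([469, 342, 0]) cylinder(h = 690, r = 44);
translate([1115, 342, 0]) cylinder(h = 690, r = 44);
translate([469, 869, 0]) cylinder(h = 690, r = 44);
translate([1115, 869, 0]) cylinder(h = 690, r = 44);


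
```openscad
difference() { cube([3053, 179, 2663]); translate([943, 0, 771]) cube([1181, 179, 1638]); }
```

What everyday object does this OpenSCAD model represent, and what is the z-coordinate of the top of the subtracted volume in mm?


A wall with a window opening. The window head height is 2409 mm.

A wall with a rectangular opening subtracted — a window. Sill at z = 771, opening 1638 mm tall, so the head is at 771 + 1638 = 2409 mm.


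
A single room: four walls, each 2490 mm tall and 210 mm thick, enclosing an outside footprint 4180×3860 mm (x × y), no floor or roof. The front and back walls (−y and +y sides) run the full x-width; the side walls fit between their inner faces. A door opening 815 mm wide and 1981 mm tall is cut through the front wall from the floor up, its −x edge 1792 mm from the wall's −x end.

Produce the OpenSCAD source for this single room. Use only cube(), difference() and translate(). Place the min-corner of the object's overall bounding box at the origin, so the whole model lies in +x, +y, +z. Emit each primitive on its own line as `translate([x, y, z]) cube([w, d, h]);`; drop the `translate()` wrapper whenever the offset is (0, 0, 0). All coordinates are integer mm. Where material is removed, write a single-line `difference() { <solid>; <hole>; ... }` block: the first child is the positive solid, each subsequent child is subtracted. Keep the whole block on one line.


difference() { cube([4180, 210, 2490]); translate([1792, 0, 0]) cube([815, 210, 1981]); }
translate([0, 3650, 0]) cube([4180, 210, 2490]);
translate([0, 210, 0]) cube([210, 3440, 2490]);
translate([3970, 210, 0]) cube([210, 3440, 2490]);


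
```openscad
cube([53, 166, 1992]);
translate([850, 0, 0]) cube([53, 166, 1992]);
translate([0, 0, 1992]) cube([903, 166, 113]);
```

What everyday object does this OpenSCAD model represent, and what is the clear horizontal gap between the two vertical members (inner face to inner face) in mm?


A door frame. The clear opening width is 797 mm.

Two 1992 mm tall posts with a header on top — a door frame. The left jamb is 53 mm wide at x = 0; the right jamb starts at x = 850. The clear opening is 850 − 53 = 797 mm.


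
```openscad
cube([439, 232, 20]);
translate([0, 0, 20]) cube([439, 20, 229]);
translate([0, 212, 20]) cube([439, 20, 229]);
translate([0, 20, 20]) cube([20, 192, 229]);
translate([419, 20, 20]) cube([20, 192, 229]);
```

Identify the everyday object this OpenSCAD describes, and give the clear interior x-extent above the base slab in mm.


An open box. The internal width is 399 mm.

A 439×232 base slab with four walls standing on it — an open box. The base is 439 mm wide and the walls are 20 mm thick, so the internal width is 439 − 2 × 20 = 399 mm.


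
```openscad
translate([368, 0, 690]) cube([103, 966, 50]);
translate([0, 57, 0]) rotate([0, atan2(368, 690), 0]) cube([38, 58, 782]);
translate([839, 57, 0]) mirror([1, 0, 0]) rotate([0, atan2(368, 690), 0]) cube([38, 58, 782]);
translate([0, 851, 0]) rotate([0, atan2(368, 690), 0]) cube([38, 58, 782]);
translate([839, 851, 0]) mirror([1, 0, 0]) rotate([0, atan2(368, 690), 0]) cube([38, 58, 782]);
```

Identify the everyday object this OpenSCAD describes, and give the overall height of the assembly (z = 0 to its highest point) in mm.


A sawhorse. The overall height is 740 mm.

A beam across two mirrored pairs of raked legs — a sawhorse. The beam's underside is at z = 690 (matching the legs' vertical rise in atan2(368, 690)) and the beam is 50 mm tall, so its top is at 690 + 50 = 740 mm. The raked legs top out at the beam's underside, so that is the highest point.


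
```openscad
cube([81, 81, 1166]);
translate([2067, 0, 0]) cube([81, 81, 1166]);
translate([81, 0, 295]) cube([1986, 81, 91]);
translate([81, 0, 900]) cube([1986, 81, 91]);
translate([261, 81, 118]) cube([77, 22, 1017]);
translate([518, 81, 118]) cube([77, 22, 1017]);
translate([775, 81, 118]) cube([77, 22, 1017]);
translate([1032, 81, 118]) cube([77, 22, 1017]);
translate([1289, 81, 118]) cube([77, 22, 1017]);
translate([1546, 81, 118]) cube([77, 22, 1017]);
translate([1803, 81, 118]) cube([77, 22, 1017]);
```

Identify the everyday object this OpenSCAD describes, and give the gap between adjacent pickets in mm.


A fence section. The picket gap is 180 mm.

Two posts, two rails, 7 pickets — a fence section. Span 1986 mm holds 7 pickets of 77 mm with 8 equal gaps: ⌊(1986 − 7·77) / 8⌋ = 180 mm.


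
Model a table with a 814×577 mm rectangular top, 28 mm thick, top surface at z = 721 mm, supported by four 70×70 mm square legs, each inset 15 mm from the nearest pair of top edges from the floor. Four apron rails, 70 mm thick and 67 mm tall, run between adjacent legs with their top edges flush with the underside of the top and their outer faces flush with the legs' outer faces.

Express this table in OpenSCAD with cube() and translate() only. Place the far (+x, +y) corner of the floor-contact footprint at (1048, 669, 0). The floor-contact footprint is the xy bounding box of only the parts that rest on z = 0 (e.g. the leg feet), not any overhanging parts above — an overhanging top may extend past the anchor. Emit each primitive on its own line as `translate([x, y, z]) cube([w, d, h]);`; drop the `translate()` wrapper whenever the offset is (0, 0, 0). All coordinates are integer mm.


translate([249, 107, 693]) cube([814, 577, 28]);
translate([264, 122, 0]) cube([70, 70, 693]);
translate([978, 122, 0]) cube([70, 70, 693]);
translate([264, 599, 0]) cube([70, 70, 693]);
translate([978, 599, 0]) cube([70, 70, 693]);
translate([334, 122, 626]) cube([644, 70, 67]);
translate([334, 599, 626]) cube([644, 70, 67]);
translate([264, 192, 626]) cube([70, 407, 67]);
translate([978, 192, 626]) cube([70, 407, 67]);


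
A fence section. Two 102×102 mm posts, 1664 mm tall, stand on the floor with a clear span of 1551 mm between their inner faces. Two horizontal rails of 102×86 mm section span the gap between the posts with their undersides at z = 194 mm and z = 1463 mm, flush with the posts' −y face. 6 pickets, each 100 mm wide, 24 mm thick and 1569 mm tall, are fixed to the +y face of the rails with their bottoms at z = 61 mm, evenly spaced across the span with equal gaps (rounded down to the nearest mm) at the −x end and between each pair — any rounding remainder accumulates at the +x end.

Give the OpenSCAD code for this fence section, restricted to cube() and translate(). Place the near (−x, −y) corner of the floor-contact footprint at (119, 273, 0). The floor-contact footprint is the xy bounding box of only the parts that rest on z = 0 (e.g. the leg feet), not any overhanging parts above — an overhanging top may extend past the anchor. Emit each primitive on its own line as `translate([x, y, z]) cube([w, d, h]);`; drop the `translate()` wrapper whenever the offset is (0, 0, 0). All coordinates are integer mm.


translate([119, 273, 0]) cube([102, 102, 1664]);
translate([1772, 273, 0]) cube([102, 102, 1664]);
translate([221, 273, 194]) cube([1551, 102, 86]);
translate([221, 273, 1463]) cube([1551, 102, 86]);
translate([356, 375, 61]) cube([100, 24, 1569]);
translate([591, 375, 61]) cube([100, 24, 1569]);
translate([826, 375, 61]) cube([100, 24, 1569]);
translate([1061, 375, 61]) cube([100, 24, 1569]);
translate([1296, 375, 61]) cube([100, 24, 1569]);
translate([1531, 375, 61]) cube([100, 24, 1569]);


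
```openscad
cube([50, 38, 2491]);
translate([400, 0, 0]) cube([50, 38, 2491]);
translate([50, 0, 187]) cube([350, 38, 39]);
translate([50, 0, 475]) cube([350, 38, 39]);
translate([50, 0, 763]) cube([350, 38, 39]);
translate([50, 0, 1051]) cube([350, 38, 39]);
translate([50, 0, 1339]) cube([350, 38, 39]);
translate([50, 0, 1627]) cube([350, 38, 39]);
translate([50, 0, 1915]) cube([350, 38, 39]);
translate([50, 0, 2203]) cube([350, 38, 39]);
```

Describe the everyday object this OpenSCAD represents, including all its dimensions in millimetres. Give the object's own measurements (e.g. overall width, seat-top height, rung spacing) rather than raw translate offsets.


A straight ladder. Two 50×38 mm vertical rails, 2491 mm tall, stand 450 mm apart (outside-to-outside) with their front faces coplanar on the −y side. 8 rungs, each 38 mm deep and 39 mm tall, span between the inner faces of the rails, front faces flush with the rails. The lowest rung's underside is at z = 187 mm and rungs are spaced 288 mm apart (underside to underside).


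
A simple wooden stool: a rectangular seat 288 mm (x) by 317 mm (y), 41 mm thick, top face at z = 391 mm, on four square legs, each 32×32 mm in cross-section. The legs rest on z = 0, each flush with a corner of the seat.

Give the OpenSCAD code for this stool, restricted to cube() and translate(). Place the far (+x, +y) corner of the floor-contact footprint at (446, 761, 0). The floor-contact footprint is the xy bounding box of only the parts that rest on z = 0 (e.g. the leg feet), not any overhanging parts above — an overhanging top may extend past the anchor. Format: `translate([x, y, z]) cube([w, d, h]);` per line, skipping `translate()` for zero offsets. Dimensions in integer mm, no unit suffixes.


translate([158, 444, 350]) cube([288, 317, 41]);
translate([158, 444, 0]) cube([32, 32, 350]);
translate([414, 444, 0]) cube([32, 32, 350]);
translate([158, 729, 0]) cube([32, 32, 350]);
translate([414, 729, 0]) cube([32, 32, 350]);


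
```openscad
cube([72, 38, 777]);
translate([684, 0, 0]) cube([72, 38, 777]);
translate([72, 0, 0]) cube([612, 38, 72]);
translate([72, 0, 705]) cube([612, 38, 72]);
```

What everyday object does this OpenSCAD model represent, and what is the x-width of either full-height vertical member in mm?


A picture frame. The border width is 72 mm.

Four thin pieces enclosing a rectangular opening — a picture frame. The two full-height stiles are 777 mm tall; the top rail sits at z = 705 and is 72 mm tall, so the border above the opening is 777 − 705 = 72 mm, matching the stile x-width.


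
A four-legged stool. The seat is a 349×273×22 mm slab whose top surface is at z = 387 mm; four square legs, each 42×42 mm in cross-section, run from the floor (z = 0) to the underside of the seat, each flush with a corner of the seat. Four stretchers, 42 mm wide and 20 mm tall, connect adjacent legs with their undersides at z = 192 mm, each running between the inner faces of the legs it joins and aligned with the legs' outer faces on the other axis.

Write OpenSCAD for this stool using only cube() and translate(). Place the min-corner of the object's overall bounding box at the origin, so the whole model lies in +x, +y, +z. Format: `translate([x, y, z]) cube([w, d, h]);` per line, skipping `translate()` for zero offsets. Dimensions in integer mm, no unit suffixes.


translate([0, 0, 365]) cube([349, 273, 22]);
cube([42, 42, 365]);
translate([307, 0, 0]) cube([42, 42, 365]);
translate([0, 231, 0]) cube([42, 42, 365]);
translate([307, 231, 0]) cube([42, 42, 365]);
translate([42, 0, 192]) cube([265, 42, 20]);
translate([42, 231, 192]) cube([265, 42, 20]);
translate([0, 42, 192]) cube([42, 189, 20]);
translate([307, 42, 192]) cube([42, 189, 20]);


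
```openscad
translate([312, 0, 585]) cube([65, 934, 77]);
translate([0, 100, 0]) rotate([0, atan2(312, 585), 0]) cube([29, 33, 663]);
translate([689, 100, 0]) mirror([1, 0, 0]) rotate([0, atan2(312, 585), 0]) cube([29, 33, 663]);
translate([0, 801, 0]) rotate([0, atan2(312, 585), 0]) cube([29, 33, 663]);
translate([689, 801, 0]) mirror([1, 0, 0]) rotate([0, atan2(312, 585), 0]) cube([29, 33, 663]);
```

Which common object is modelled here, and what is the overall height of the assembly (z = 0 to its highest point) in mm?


A sawhorse. The overall height is 662 mm.

A beam across two mirrored pairs of raked legs — a sawhorse. The beam's underside is at z = 585 (matching the legs' vertical rise in atan2(312, 585)) and the beam is 77 mm tall, so its top is at 585 + 77 = 662 mm. The raked legs top out at the beam's underside, so that is the highest point.


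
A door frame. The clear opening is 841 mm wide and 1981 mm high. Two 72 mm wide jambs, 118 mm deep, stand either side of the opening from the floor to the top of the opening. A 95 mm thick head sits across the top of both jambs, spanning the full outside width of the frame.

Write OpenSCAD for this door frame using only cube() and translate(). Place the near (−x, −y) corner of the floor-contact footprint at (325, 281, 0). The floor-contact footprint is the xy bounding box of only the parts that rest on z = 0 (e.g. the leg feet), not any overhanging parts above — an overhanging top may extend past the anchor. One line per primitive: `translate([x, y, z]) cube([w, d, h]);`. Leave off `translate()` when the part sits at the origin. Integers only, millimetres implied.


translate([325, 281, 0]) cube([72, 118, 1981]);
translate([1238, 281, 0]) cube([72, 118, 1981]);
translate([325, 281, 1981]) cube([985, 118, 95]);


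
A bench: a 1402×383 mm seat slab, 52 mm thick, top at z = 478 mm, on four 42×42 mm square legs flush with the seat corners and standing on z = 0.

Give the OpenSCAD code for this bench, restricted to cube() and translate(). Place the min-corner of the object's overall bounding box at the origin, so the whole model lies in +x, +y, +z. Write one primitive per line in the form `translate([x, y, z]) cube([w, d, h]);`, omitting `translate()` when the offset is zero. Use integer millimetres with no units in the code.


translate([0, 0, 426]) cube([1402, 383, 52]);
cube([42, 42, 426]);
translate([0, 341, 0]) cube([42, 42, 426]);
translate([1360, 0, 0]) cube([42, 42, 426]);
translate([1360, 341, 0]) cube([42, 42, 426]);


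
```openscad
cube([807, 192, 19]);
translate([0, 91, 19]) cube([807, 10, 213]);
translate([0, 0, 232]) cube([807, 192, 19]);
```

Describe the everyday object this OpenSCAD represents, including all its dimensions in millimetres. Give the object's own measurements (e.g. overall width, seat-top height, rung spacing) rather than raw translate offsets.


An I-beam lying along x, 807 mm long. Overall section height 251 mm. Two flanges 192 mm wide (y) and 19 mm thick, one on the floor and one at the top; a web 10 mm thick runs between them, centred on the flange width.


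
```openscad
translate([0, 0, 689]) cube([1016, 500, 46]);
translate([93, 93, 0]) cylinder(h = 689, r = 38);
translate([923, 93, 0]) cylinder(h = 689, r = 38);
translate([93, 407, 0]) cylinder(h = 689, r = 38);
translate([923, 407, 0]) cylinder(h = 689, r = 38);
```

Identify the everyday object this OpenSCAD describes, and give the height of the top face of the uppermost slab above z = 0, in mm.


A table. The table height is 735 mm.

A 1016×500×46 slab sits at z = 689 on four Ø76 mm round legs — a table. The top surface is at 689 + 46 = 735 mm.


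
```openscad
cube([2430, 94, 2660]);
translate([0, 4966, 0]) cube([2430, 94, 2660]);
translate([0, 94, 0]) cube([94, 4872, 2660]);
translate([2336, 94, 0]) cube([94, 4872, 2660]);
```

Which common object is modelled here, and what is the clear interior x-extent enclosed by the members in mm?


A house (or room) frame. The interior width is 2242 mm.

Four 2660 mm walls enclosing a rectangle with no floor or roof — a room or house frame. Outside width is 2430 mm and wall thickness is 94 mm, so the interior width is 2430 − 2 × 94 = 2242 mm.


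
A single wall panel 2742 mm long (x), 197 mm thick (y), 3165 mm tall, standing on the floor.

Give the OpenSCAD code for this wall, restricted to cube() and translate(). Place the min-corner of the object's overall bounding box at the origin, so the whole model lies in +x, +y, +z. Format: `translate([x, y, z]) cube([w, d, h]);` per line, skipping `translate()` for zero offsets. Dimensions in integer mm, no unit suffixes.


cube([2742, 197, 3165]);


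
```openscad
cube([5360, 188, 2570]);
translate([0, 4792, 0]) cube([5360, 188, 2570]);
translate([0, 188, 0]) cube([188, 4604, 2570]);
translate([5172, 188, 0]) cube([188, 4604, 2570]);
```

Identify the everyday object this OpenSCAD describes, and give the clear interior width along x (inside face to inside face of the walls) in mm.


A house (or room) frame. The interior width is 4984 mm.

Four 2570 mm walls enclosing a rectangle with no floor or roof — a room or house frame. Outside width is 5360 mm and wall thickness is 188 mm, so the interior width is 5360 − 2 × 188 = 4984 mm.


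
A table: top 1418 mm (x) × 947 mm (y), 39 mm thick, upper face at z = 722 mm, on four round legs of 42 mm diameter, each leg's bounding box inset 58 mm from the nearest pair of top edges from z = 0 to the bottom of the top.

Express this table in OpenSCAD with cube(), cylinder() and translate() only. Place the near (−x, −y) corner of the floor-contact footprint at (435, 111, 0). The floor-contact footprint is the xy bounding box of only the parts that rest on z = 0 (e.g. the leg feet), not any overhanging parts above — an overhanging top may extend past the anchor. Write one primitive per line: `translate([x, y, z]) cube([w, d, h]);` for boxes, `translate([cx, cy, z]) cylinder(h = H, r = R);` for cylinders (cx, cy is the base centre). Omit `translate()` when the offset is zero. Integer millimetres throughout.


translate([377, 53, 683]) cube([1418, 947, 39]);
translate([456, 132, 0]) cylinder(h = 683, r = 21);
translate([1716, 132, 0]) cylinder(h = 683, r = 21);
translate([456, 921, 0]) cylinder(h = 683, r = 21);
translate([1716, 921, 0]) cylinder(h = 683, r = 21);


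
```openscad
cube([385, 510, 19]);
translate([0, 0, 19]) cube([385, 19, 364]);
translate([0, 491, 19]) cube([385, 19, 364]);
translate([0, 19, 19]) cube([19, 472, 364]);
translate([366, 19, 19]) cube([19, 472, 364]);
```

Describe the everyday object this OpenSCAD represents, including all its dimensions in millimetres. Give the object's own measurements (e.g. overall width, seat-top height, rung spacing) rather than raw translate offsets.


An open-topped rectangular box: outside dimensions 385×510×383 mm, with a uniform wall and base thickness of 19 mm. The base is a full 385×510 slab on the floor; four walls sit on top of the base. The front and back walls (the −y and +y sides) span the full width; the two side walls fit between them.


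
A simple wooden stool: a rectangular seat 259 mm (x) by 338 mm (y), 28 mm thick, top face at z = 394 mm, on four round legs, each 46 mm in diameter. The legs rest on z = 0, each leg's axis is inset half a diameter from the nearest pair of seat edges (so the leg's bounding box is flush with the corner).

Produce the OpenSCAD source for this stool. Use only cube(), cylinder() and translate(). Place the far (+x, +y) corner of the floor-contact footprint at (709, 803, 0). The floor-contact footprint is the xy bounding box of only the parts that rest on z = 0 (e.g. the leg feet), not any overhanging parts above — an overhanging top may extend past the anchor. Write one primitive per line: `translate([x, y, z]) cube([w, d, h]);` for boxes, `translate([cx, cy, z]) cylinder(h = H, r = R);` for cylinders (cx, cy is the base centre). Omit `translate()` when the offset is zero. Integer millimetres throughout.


translate([450, 465, 366]) cube([259, 338, 28]);
translate([473, 488, 0]) cylinder(h = 366, r = 23);
translate([686, 488, 0]) cylinder(h = 366, r = 23);
translate([473, 780, 0]) cylinder(h = 366, r = 23);
translate([686, 780, 0]) cylinder(h = 366, r = 23);


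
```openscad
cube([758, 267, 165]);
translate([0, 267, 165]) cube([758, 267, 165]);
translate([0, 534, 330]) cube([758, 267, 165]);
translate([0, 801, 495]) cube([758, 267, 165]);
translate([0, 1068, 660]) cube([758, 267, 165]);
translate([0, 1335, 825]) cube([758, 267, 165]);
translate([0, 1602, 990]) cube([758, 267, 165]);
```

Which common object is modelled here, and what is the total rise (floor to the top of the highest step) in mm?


A staircase. The total rise is 1155 mm.

7 identical blocks, each offset up and back from the previous — a staircase. Each step is 165 mm tall and there are 7 of them, so the total rise is 7 × 165 = 1155 mm.


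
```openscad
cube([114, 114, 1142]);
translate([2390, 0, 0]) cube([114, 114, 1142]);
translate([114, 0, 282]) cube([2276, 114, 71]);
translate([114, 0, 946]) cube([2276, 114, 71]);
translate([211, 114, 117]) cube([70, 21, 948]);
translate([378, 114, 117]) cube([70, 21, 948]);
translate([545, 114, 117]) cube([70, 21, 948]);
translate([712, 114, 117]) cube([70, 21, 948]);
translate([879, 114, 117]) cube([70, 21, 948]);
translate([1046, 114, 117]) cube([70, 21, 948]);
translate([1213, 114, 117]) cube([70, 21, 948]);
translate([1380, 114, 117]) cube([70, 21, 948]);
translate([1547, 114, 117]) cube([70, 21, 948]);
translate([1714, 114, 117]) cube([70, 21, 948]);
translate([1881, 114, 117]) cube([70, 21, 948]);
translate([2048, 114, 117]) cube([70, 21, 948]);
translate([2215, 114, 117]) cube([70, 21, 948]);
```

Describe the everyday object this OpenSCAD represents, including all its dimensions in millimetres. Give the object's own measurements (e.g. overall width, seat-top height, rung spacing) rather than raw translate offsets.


A fence section. Two 114×114 mm posts, 1142 mm tall, stand on the floor with a clear span of 2276 mm between their inner faces. Two horizontal rails of 114×71 mm section span the gap between the posts with their undersides at z = 282 mm and z = 946 mm, flush with the posts' −y face. 13 pickets, each 70 mm wide, 21 mm thick and 948 mm tall, are fixed to the +y face of the rails with their bottoms at z = 117 mm, spaced across the span with a 97 mm gap after the −x post and between neighbouring pickets, with 105 mm left before the +x post.


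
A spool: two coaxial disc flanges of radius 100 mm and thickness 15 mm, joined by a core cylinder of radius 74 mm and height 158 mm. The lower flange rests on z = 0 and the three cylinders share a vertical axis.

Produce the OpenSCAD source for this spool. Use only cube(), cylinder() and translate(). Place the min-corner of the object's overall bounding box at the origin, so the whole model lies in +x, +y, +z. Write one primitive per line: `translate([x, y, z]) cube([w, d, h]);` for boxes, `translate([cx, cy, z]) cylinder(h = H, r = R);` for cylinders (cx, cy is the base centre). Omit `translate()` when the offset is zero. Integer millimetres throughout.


translate([100, 100, 0]) cylinder(h = 15, r = 100);
translate([100, 100, 15]) cylinder(h = 158, r = 74);
translate([100, 100, 173]) cylinder(h = 15, r = 100);


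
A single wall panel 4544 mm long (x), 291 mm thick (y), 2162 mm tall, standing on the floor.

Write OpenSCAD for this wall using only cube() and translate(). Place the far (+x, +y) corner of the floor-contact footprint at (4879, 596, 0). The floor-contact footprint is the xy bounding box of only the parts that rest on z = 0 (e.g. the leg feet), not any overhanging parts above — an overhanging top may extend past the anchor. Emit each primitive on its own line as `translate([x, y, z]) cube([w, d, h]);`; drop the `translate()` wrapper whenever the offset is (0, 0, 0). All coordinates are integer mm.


translate([335, 305, 0]) cube([4544, 291, 2162]);


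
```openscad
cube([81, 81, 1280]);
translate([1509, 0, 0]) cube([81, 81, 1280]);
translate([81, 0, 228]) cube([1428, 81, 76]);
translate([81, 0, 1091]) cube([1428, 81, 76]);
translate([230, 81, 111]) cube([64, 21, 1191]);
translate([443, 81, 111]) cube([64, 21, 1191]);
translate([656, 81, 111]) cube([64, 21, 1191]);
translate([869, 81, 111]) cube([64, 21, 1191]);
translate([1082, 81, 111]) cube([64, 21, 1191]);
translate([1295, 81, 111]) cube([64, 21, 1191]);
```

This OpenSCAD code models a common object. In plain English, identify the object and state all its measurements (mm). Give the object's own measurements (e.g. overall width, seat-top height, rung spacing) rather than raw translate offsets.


A fence section. Two 81×81 mm posts, 1280 mm tall, stand on the floor with a clear span of 1428 mm between their inner faces. Two horizontal rails of 81×76 mm section span the gap between the posts with their undersides at z = 228 mm and z = 1091 mm, flush with the posts' −y face. 6 pickets, each 64 mm wide, 21 mm thick and 1191 mm tall, are fixed to the +y face of the rails with their bottoms at z = 111 mm, spaced across the span with a 149 mm gap after the −x post and between neighbouring pickets, with 150 mm left before the +x post.
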